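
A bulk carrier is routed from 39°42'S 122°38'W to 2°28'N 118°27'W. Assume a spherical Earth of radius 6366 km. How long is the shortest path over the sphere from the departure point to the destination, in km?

4704 km

cos σ = sin φ₁ sin φ₂ + cos φ₁ cos φ₂ cos Δλ
      = sin(-39.70°)sin(2.47°) + cos(-39.70°)cos(2.47°)cos(4.18°) = 0.7391
σ = 42.341° → d = Rσ = 6366·0.73899 = 4704 km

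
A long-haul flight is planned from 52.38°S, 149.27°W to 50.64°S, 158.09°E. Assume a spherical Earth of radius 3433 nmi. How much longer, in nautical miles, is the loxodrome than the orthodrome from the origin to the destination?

43 nmi

Great circle: cos σ = sin φ₁ sin φ₂ + cos φ₁ cos φ₂ cos Δλ,  σ = 0.5599 rad → d_gc = 1922.00 nmi
Rhumb line: Δψ = +0.0488, q = Δφ/Δψ = 0.6223, d_rh = R√(Δφ²+q²Δλ²) = 1965.46 nmi
Excess = 1965.46 − 1922.00 = 43.46 ≈ 43 nmi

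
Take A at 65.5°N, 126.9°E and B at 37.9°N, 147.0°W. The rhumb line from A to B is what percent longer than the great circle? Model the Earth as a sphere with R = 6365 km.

6.6%

Great circle: σ = 0.9506 rad → d_gc = Rσ = 6050.3 km
Rhumb: Δφ = -0.4817, Δλ = +1.5027, Δψ = -0.8115, q = Δφ/Δψ = 0.5936 → d_rh = R√(Δφ²+q²Δλ²) = 6452.6 km
Excess = (6452.6 − 6050.3) / 6050.3 = 402.3 / 6050.3 = 6.649% ≈ 6.6%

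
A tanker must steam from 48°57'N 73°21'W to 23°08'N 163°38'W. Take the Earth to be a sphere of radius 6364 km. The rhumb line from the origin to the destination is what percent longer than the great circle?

4.5%

Great circle: σ = 1.2731 rad → d_gc = Rσ = 8102.2 km
Rhumb: Δφ = -0.4506, Δλ = -1.5757, Δψ = -0.5673, q = Δφ/Δψ = 0.7943 → d_rh = R√(Δφ²+q²Δλ²) = 8465.5 km
Excess = (8465.5 − 8102.2) / 8102.2 = 363.3 / 8102.2 = 4.48% ≈ 4.5%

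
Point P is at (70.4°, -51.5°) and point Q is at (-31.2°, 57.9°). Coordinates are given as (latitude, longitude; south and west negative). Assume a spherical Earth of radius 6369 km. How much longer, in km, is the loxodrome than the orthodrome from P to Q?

631 km

Great circle: cos σ = sin φ₁ sin φ₂ + cos φ₁ cos φ₂ cos Δλ,  σ = 2.1936 rad → d_gc = 13971.1 km
Rhumb line: Δψ = -2.3297, q = Δφ/Δψ = 0.7612, d_rh = R√(Δφ²+q²Δλ²) = 14602.5 km
Excess = 14602.5 − 13971.1 = 631.4 ≈ 631 km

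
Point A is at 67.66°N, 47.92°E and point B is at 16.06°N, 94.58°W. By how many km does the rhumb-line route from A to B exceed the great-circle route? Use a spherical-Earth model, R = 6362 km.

1883 km

Great circle: cos σ = sin φ₁ sin φ₂ + cos φ₁ cos φ₂ cos Δλ,  σ = 1.6047 rad → d_gc = 10209.2 km
Rhumb line: Δψ = -1.3382, q = Δφ/Δψ = 0.6730, d_rh = R√(Δφ²+q²Δλ²) = 12092.4 km
Excess = 12092.4 − 10209.2 = 1883.2 ≈ 1883 km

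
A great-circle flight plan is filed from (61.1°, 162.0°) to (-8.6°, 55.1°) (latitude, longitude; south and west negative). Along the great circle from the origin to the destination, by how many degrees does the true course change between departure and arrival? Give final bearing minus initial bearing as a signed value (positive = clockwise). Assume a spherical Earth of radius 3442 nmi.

At departure: θ₁ = atan2(sin Δλ cos φ₂, cos φ₁ sin φ₂ − sin φ₁ cos φ₂ cos Δλ) = 280.74°
At arrival: θ₂ = atan2(sin Δλ cos φ₁, −cos φ₂ sin φ₁ + sin φ₂ cos φ₁ cos Δλ) = 208.70°
Δθ = θ₂ − θ₁ = -72.0°

-72.0°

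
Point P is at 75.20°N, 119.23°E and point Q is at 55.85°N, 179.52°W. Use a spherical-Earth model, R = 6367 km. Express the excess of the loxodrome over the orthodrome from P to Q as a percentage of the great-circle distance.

Great circle: σ = 0.5174 rad → d_gc = Rσ = 3294.6 km
Rhumb: Δφ = -0.3377, Δλ = +1.0690, Δψ = -0.8608, q = Δφ/Δψ = 0.3923 → d_rh = R√(Δφ²+q²Δλ²) = 3428.5 km
Excess = (3428.5 − 3294.6) / 3294.6 = 133.9 / 3294.6 = 4.06% ≈ 4.1%

4.1%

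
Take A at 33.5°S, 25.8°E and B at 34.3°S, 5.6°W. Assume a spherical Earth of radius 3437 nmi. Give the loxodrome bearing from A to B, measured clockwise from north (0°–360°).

268.2°

Meridional parts: M(φ₁)=-0.6212, M(φ₂)=-0.6380 → ΔM = -0.0168;  Δλ = -0.5480 rad
tan C = Δλ / ΔM = +32.5775 → C = 268.24°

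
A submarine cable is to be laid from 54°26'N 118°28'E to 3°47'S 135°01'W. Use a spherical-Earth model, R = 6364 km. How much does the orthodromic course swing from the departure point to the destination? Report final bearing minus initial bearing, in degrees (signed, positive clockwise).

Initial bearing θ₁ = atan2(sin Δλ cos φ₂, cos φ₁ sin φ₂ − sin φ₁ cos φ₂ cos Δλ) = 78.63°
Final bearing θ₂ = (initial bearing from the destination back to the start) + 180° = 145.15°
Δθ = θ₂ − θ₁ = +66.5°

+66.5°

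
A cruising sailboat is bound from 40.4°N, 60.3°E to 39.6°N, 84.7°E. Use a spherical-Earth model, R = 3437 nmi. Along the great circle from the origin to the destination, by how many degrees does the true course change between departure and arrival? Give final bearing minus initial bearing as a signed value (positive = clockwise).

Initial bearing θ₁ = atan2(sin Δλ cos φ₂, cos φ₁ sin φ₂ − sin φ₁ cos φ₂ cos Δλ) = 84.50°
Final bearing θ₂ = (initial bearing from the destination back to the start) + 180° = 100.33°
Δθ = θ₂ − θ₁ = +15.8°

+15.8°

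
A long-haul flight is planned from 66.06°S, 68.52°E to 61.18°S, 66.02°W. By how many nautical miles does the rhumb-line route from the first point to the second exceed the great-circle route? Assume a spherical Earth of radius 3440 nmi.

684 nmi

Great circle: cos σ = sin φ₁ sin φ₂ + cos φ₁ cos φ₂ cos Δλ,  σ = 0.8452 rad → d_gc = 2907.57 nmi
Rhumb line: Δψ = +0.1922, q = Δφ/Δψ = 0.4431, d_rh = R√(Δφ²+q²Δλ²) = 3591.14 nmi
Excess = 3591.14 − 2907.57 = 683.57 ≈ 684 nmi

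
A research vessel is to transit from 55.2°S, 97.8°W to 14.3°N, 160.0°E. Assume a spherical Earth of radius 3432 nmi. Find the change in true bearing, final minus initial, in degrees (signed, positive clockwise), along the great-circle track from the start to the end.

+55.6°

At departure: θ₁ = atan2(sin Δλ cos φ₂, cos φ₁ sin φ₂ − sin φ₁ cos φ₂ cos Δλ) = 268.36°
At arrival: θ₂ = atan2(sin Δλ cos φ₁, −cos φ₂ sin φ₁ + sin φ₂ cos φ₁ cos Δλ) = 323.93°
Δθ = θ₂ − θ₁ = +55.6°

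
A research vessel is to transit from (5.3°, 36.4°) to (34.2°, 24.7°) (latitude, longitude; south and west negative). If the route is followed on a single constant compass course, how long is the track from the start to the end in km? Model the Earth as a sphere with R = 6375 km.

Rhumb course C = atan2(Δλ, Δψ) with Δψ = ln[tan(π/4+φ₂/2)/tan(π/4+φ₁/2)] = +0.5432, Δλ = -0.2042 → C = 339.40°
d = R·|Δφ| / |cos C| = 6375·0.50440 / 0.93605 = 3435 km

3435 km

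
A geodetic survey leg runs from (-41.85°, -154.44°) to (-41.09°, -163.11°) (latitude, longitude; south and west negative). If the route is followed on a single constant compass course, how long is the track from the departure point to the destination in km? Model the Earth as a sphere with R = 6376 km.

Rhumb course C = atan2(Δλ, Δψ) with Δψ = ln[tan(π/4+φ₂/2)/tan(π/4+φ₁/2)] = +0.0177, Δλ = -0.1513 → C = 276.67°
d = R·|Δφ| / |cos C| = 6376·0.01326 / 0.11620 = 728 km

728 km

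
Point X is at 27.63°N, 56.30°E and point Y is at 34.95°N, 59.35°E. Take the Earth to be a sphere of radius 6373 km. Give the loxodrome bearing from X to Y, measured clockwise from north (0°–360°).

Meridional parts: M(φ₁)=+0.5021, M(φ₂)=+0.6518 → ΔM = +0.1497;  Δλ = +0.0532 rad
tan C = Δλ / ΔM = +0.3556 → C = 19.58°

19.6°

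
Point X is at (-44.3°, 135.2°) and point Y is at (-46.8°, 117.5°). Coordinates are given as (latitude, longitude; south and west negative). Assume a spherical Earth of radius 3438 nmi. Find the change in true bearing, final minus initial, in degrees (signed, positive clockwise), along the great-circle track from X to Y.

+12.7°

Initial bearing θ₁ = atan2(sin Δλ cos φ₂, cos φ₁ sin φ₂ − sin φ₁ cos φ₂ cos Δλ) = 252.34°
Final bearing θ₂ = (initial bearing from the destination back to the start) + 180° = 265.03°
Δθ = θ₂ − θ₁ = +12.7°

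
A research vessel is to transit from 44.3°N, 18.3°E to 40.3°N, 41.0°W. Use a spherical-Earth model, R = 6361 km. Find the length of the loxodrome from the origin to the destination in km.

Rhumb course C = atan2(Δλ, Δψ) with Δψ = ln[tan(π/4+φ₂/2)/tan(π/4+φ₁/2)] = -0.0944, Δλ = -1.0350 → C = 264.79°
d = R·|Δφ| / |cos C| = 6361·0.06981 / 0.09087 = 4887 km

4887 km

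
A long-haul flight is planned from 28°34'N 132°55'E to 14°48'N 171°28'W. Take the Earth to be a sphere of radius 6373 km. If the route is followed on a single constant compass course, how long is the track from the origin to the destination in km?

5931 km

Rhumb course C = atan2(Δλ, Δψ) with Δψ = ln[tan(π/4+φ₂/2)/tan(π/4+φ₁/2)] = -0.2594, Δλ = +0.9707 → C = 104.96°
d = R·|Δφ| / |cos C| = 6373·0.24027 / 0.25817 = 5931 km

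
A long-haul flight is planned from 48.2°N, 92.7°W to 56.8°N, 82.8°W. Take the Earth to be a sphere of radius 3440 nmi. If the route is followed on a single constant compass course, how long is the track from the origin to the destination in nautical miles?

630 nmi

Δψ = ln[tan(π/4+φ₂/2)/tan(π/4+φ₁/2)] = +0.2476;  Δφ = +0.1501 rad,  Δλ = +0.1728 rad
q = Δφ/Δψ = 0.6062
d = R·√(Δφ² + q²Δλ²) = 3440·0.18304 = 630 nmi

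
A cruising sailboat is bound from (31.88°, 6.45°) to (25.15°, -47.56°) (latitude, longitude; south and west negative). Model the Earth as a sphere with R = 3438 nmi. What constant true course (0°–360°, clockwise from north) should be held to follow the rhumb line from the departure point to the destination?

Δψ = ln[tan(π/4+φ₂/2)/tan(π/4+φ₁/2)] = -0.1338
Δλ = -0.9427 rad (taken the short way round)
course = atan2(Δλ, Δψ) = 261.92°

261.9°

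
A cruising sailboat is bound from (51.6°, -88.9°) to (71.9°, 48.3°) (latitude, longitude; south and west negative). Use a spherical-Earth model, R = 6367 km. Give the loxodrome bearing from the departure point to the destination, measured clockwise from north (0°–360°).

71.9°

Meridional parts: M(φ₁)=+1.0549, M(φ₂)=+1.8371 → ΔM = +0.7822;  Δλ = +2.3946 rad
tan C = Δλ / ΔM = +3.0613 → C = 71.91°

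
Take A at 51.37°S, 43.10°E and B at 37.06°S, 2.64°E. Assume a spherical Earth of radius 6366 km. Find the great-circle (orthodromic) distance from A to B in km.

cos σ = sin φ₁ sin φ₂ + cos φ₁ cos φ₂ cos Δλ
      = sin(-51.37°)sin(-37.06°) + cos(-51.37°)cos(-37.06°)cos(-40.46°) = 0.8498
σ = 31.806° → d = Rσ = 6366·0.55512 = 3534 km

3534 km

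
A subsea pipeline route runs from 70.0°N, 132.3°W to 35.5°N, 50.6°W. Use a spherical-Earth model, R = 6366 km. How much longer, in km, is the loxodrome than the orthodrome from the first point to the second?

Great circle: cos σ = sin φ₁ sin φ₂ + cos φ₁ cos φ₂ cos Δλ,  σ = 0.9448 rad → d_gc = 6014.8 km
Rhumb line: Δψ = -1.0719, q = Δφ/Δψ = 0.5618, d_rh = R√(Δφ²+q²Δλ²) = 6379.4 km
Excess = 6379.4 − 6014.8 = 364.6 ≈ 365 km

365 km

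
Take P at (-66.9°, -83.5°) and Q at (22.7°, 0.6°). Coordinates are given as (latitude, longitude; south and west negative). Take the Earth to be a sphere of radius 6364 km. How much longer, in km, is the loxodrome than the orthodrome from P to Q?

Great circle: cos σ = sin φ₁ sin φ₂ + cos φ₁ cos φ₂ cos Δλ,  σ = 1.8942 rad → d_gc = 12054.45 km
Rhumb line: Δψ = +1.9948, q = Δφ/Δψ = 0.7839, d_rh = R√(Δφ²+q²Δλ²) = 12355.91 km
Excess = 12355.91 − 12054.45 = 301.46 ≈ 301 km

301 km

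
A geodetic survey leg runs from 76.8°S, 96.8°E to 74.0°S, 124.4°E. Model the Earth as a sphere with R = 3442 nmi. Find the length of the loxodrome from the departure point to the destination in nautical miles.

Rhumb course C = atan2(Δλ, Δψ) with Δψ = ln[tan(π/4+φ₂/2)/tan(π/4+φ₁/2)] = +0.1945, Δλ = +0.4817 → C = 68.02°
d = R·|Δφ| / |cos C| = 3442·0.04887 / 0.37434 = 449 nmi

449 nmi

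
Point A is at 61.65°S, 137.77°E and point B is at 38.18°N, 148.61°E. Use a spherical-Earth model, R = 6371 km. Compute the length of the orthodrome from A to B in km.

11144 km

Haversine: a = sin²(Δφ/2)+cos φ₁ cos φ₂ sin²(Δλ/2) = 0.58869;  σ = 2·atan2(√a,√(1−a))
σ = 100.218° → d = Rσ = 6371·1.74913 = 11144 km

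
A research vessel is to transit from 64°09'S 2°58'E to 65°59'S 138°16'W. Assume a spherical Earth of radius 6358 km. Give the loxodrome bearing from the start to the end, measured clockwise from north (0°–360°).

268.2°

Meridional parts: M(φ₁)=-1.4719, M(φ₂)=-1.5478 → ΔM = -0.0759;  Δλ = -2.4650 rad
tan C = Δλ / ΔM = +32.4615 → C = 268.24°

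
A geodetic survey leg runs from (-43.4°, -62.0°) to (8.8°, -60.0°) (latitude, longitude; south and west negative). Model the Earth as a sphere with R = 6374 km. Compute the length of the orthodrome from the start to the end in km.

Haversine: a = sin²(Δφ/2)+cos φ₁ cos φ₂ sin²(Δλ/2) = 0.19377;  σ = 2·atan2(√a,√(1−a))
σ = 52.232° → d = Rσ = 6374·0.91162 = 5811 km

5811 km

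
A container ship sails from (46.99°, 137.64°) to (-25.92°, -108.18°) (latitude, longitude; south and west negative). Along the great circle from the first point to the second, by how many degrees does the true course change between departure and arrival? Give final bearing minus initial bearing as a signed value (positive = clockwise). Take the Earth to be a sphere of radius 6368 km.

+38.7°

At departure: θ₁ = atan2(sin Δλ cos φ₂, cos φ₁ sin φ₂ − sin φ₁ cos φ₂ cos Δλ) = 92.01°
At arrival: θ₂ = atan2(sin Δλ cos φ₁, −cos φ₂ sin φ₁ + sin φ₂ cos φ₁ cos Δλ) = 130.72°
Δθ = θ₂ − θ₁ = +38.7°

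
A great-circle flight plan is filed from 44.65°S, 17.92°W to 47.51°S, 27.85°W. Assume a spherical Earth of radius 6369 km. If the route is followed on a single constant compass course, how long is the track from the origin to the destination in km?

Rhumb course C = atan2(Δλ, Δψ) with Δψ = ln[tan(π/4+φ₂/2)/tan(π/4+φ₁/2)] = -0.0720, Δλ = -0.1733 → C = 247.44°
d = R·|Δφ| / |cos C| = 6369·0.04992 / 0.38358 = 829 km

829 km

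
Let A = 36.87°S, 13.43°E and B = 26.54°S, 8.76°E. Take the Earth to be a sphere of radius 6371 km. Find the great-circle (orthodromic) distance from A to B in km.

1230 km

Haversine: a = sin²(Δφ/2)+cos φ₁ cos φ₂ sin²(Δλ/2) = 0.00929;  σ = 2·atan2(√a,√(1−a))
σ = 11.063° → d = Rσ = 6371·0.19309 = 1230 km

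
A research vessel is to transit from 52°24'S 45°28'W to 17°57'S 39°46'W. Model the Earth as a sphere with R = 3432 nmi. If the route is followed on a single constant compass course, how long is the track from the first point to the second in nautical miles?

2081 nmi

Δψ = ln[tan(π/4+φ₂/2)/tan(π/4+φ₁/2)] = +0.7590;  Δφ = +0.6013 rad,  Δλ = +0.0995 rad
q = Δφ/Δψ = 0.7922
d = R·√(Δφ² + q²Δλ²) = 3432·0.60641 = 2081 nmi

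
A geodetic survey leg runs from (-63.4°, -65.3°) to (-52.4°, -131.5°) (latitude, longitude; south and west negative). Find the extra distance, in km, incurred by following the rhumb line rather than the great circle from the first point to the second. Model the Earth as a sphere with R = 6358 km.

166 km

Great circle: cos σ = sin φ₁ sin φ₂ + cos φ₁ cos φ₂ cos Δλ,  σ = 0.6117 rad → d_gc = 3889.1 km
Rhumb line: Δψ = +0.3647, q = Δφ/Δψ = 0.5264, d_rh = R√(Δφ²+q²Δλ²) = 4055.0 km
Excess = 4055.0 − 3889.1 = 165.9 ≈ 166 km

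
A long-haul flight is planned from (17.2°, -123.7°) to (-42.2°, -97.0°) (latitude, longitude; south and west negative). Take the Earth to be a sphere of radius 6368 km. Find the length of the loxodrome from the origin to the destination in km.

7152 km

Rhumb course C = atan2(Δλ, Δψ) with Δψ = ln[tan(π/4+φ₂/2)/tan(π/4+φ₁/2)] = -1.1187, Δλ = +0.4660 → C = 157.39°
d = R·|Δφ| / |cos C| = 6368·1.03673 / 0.92311 = 7152 km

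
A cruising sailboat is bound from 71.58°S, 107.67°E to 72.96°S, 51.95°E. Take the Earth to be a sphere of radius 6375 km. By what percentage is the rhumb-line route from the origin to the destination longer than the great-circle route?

Great circle: σ = 0.2864 rad → d_gc = Rσ = 1825.8 km
Rhumb: Δφ = -0.0241, Δλ = -0.9725, Δψ = -0.0791, q = Δφ/Δψ = 0.3044 → d_rh = R√(Δφ²+q²Δλ²) = 1893.3 km
Excess = (1893.3 − 1825.8) / 1825.8 = 67.5 / 1825.8 = 3.70% ≈ 3.7%

3.7%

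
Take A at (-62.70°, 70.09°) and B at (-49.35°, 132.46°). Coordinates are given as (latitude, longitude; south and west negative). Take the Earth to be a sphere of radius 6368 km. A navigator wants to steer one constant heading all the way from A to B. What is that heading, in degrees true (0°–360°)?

Δψ = ln[tan(π/4+φ₂/2)/tan(π/4+φ₁/2)] = +0.4222
Δλ = +1.0886 rad (taken the short way round)
course = atan2(Δλ, Δψ) = 68.80°

68.8°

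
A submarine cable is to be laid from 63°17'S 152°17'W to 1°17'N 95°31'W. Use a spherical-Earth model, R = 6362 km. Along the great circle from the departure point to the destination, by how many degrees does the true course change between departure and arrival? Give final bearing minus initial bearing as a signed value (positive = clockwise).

At departure: θ₁ = atan2(sin Δλ cos φ₂, cos φ₁ sin φ₂ − sin φ₁ cos φ₂ cos Δλ) = 59.15°
At arrival: θ₂ = atan2(sin Δλ cos φ₁, −cos φ₂ sin φ₁ + sin φ₂ cos φ₁ cos Δλ) = 22.71°
Δθ = θ₂ − θ₁ = -36.4°

-36.4°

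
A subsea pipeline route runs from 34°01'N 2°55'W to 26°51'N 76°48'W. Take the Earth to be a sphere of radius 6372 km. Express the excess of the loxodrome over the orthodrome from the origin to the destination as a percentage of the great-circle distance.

Great circle: σ = 1.0951 rad → d_gc = Rσ = 6978.0 km
Rhumb: Δφ = -0.1251, Δλ = -1.2895, Δψ = -0.1452, q = Δφ/Δψ = 0.8613 → d_rh = R√(Δφ²+q²Δλ²) = 7121.6 km
Excess = (7121.6 − 6978.0) / 6978.0 = 143.6 / 6978.0 = 2.06% ≈ 2.1%

2.1%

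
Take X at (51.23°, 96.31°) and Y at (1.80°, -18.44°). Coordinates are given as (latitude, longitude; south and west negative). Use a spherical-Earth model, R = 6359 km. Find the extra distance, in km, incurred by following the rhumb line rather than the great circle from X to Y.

640 km

Great circle: cos σ = sin φ₁ sin φ₂ + cos φ₁ cos φ₂ cos Δλ,  σ = 1.8106 rad → d_gc = 11513.8 km
Rhumb line: Δψ = -1.0131, q = Δφ/Δψ = 0.8516, d_rh = R√(Δφ²+q²Δλ²) = 12153.8 km
Excess = 12153.8 − 11513.8 = 640.0 ≈ 640 km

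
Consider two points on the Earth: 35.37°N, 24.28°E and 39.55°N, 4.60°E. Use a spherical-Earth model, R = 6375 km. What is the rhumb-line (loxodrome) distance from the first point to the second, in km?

Δψ = ln[tan(π/4+φ₂/2)/tan(π/4+φ₁/2)] = +0.0920;  Δφ = +0.0730 rad,  Δλ = -0.3435 rad
q = Δφ/Δψ = 0.7934
d = R·√(Δφ² + q²Δλ²) = 6375·0.28211 = 1798 km

1798 km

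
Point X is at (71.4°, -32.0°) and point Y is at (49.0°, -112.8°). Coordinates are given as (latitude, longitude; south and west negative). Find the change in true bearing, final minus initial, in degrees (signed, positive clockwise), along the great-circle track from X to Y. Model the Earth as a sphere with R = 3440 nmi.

-73.9°

At departure: θ₁ = atan2(sin Δλ cos φ₂, cos φ₁ sin φ₂ − sin φ₁ cos φ₂ cos Δλ) = 282.31°
At arrival: θ₂ = atan2(sin Δλ cos φ₁, −cos φ₂ sin φ₁ + sin φ₂ cos φ₁ cos Δλ) = 208.36°
Δθ = θ₂ − θ₁ = -73.9°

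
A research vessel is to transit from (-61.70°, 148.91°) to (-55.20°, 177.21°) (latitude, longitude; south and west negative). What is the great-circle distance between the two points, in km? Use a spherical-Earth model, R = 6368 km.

Haversine: a = sin²(Δφ/2)+cos φ₁ cos φ₂ sin²(Δλ/2) = 0.01938;  σ = 2·atan2(√a,√(1−a))
σ = 16.006° → d = Rσ = 6368·0.27936 = 1779 km

1779 km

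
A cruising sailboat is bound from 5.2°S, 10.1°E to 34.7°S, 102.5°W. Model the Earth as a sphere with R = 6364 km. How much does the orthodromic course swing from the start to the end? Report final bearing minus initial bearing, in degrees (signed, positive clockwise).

At departure: θ₁ = atan2(sin Δλ cos φ₂, cos φ₁ sin φ₂ − sin φ₁ cos φ₂ cos Δλ) = 231.88°
At arrival: θ₂ = atan2(sin Δλ cos φ₁, −cos φ₂ sin φ₁ + sin φ₂ cos φ₁ cos Δλ) = 287.64°
Δθ = θ₂ − θ₁ = +55.8°

+55.8°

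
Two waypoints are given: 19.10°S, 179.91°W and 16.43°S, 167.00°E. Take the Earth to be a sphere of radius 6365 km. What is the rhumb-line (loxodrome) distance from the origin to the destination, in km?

Δψ = ln[tan(π/4+φ₂/2)/tan(π/4+φ₁/2)] = +0.0489;  Δφ = +0.0466 rad,  Δλ = -0.2285 rad
q = Δφ/Δψ = 0.9522
d = R·√(Δφ² + q²Δλ²) = 6365·0.22248 = 1416 km

1416 km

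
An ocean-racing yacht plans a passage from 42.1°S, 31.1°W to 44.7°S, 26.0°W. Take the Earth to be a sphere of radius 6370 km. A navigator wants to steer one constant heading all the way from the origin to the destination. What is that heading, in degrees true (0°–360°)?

125.1°

Δψ = ln[tan(π/4+φ₂/2)/tan(π/4+φ₁/2)] = -0.0625
Δλ = +0.0890 rad (taken the short way round)
course = atan2(Δλ, Δψ) = 125.06°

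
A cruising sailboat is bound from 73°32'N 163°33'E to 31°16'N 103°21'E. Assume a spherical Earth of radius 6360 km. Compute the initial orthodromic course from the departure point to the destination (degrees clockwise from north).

θ = atan2( sin Δλ·cos φ₂ ,  cos φ₁ sin φ₂ − sin φ₁ cos φ₂ cos Δλ )
  = atan2(-0.7417, -0.2603) = 250.67°

250.7°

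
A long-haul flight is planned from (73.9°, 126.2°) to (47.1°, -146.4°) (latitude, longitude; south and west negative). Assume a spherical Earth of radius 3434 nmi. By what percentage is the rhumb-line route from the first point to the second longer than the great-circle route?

Great circle: σ = 0.7779 rad → d_gc = Rσ = 2671.4 nmi
Rhumb: Δφ = -0.4677, Δλ = +1.5254, Δψ = -1.0218, q = Δφ/Δψ = 0.4578 → d_rh = R√(Δφ²+q²Δλ²) = 2886.3 nmi
Excess = (2886.3 − 2671.4) / 2671.4 = 214.9 / 2671.4 = 8.04% ≈ 8.0%

8.0%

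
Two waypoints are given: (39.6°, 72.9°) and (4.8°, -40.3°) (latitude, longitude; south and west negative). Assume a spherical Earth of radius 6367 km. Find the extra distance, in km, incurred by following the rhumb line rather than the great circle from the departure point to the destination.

Great circle: cos σ = sin φ₁ sin φ₂ + cos φ₁ cos φ₂ cos Δλ,  σ = 1.8226 rad → d_gc = 11604.4 km
Rhumb line: Δψ = -0.6699, q = Δφ/Δψ = 0.9066, d_rh = R√(Δφ²+q²Δλ²) = 12042.3 km
Excess = 12042.3 − 11604.4 = 437.9 ≈ 438 km

438 km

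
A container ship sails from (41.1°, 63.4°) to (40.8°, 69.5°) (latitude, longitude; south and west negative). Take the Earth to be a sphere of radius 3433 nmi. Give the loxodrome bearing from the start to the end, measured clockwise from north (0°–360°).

93.7°

Meridional parts: M(φ₁)=+0.7882, M(φ₂)=+0.7812 → ΔM = -0.0069;  Δλ = +0.1065 rad
tan C = Δλ / ΔM = -15.3574 → C = 93.73°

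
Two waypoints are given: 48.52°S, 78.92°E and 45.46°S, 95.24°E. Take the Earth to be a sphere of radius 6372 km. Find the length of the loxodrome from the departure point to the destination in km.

Δψ = ln[tan(π/4+φ₂/2)/tan(π/4+φ₁/2)] = +0.0783;  Δφ = +0.0534 rad,  Δλ = +0.2848 rad
q = Δφ/Δψ = 0.6819
d = R·√(Δφ² + q²Δλ²) = 6372·0.20143 = 1284 km

1284 km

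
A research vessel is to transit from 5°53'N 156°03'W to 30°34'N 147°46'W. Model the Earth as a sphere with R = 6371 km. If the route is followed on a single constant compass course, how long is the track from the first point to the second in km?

Δψ = ln[tan(π/4+φ₂/2)/tan(π/4+φ₁/2)] = +0.4579;  Δφ = +0.4308 rad,  Δλ = +0.1446 rad
q = Δφ/Δψ = 0.9408
d = R·√(Δφ² + q²Δλ²) = 6371·0.45177 = 2878 km

2878 km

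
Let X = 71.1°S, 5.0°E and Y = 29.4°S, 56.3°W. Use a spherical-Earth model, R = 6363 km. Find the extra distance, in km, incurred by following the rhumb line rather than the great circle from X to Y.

183 km

Great circle: cos σ = sin φ₁ sin φ₂ + cos φ₁ cos φ₂ cos Δλ,  σ = 0.9273 rad → d_gc = 5900.7 km
Rhumb line: Δψ = +1.2558, q = Δφ/Δψ = 0.5795, d_rh = R√(Δφ²+q²Δλ²) = 6083.7 km
Excess = 6083.7 − 5900.7 = 183.0 ≈ 183 km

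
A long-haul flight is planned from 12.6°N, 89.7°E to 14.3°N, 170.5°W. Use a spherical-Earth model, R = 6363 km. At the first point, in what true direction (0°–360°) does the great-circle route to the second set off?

θ = atan2( sin Δλ·cos φ₂ ,  cos φ₁ sin φ₂ − sin φ₁ cos φ₂ cos Δλ )
  = atan2(+0.9549, +0.2770) = 73.82°

73.8°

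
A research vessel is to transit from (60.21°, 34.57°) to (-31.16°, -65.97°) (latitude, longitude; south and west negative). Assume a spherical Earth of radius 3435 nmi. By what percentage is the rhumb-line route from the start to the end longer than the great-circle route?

2.2%

Great circle: σ = 2.1257 rad → d_gc = Rσ = 7301.6 nmi
Rhumb: Δφ = -1.5947, Δλ = -1.7548, Δψ = -1.8971, q = Δφ/Δψ = 0.8406 → d_rh = R√(Δφ²+q²Δλ²) = 7461.8 nmi
Excess = (7461.8 − 7301.6) / 7301.6 = 160.2 / 7301.6 = 2.19% ≈ 2.2%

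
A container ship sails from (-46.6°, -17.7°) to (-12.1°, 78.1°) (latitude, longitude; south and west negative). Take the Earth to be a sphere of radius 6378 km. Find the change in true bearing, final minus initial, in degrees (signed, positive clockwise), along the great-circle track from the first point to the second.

-59.2°

Initial bearing θ₁ = atan2(sin Δλ cos φ₂, cos φ₁ sin φ₂ − sin φ₁ cos φ₂ cos Δλ) = 102.51°
Final bearing θ₂ = (initial bearing from the destination back to the start) + 180° = 43.32°
Δθ = θ₂ − θ₁ = -59.2°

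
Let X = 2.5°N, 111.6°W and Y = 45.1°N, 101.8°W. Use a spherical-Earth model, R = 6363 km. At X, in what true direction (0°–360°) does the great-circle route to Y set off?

10.1°

θ = atan2( sin Δλ·cos φ₂ ,  cos φ₁ sin φ₂ − sin φ₁ cos φ₂ cos Δλ )
  = atan2(+0.1201, +0.6773) = 10.06°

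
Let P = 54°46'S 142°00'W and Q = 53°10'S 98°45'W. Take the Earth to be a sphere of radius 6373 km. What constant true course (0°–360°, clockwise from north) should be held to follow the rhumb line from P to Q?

Meridional parts: M(φ₁)=-1.1472, M(φ₂)=-1.0997 → ΔM = +0.0475;  Δλ = +0.7549 rad
tan C = Δλ / ΔM = +15.8988 → C = 86.40°

86.4°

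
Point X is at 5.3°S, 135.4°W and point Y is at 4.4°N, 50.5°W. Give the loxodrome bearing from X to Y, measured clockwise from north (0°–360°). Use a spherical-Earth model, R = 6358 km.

Δψ = ln[tan(π/4+φ₂/2)/tan(π/4+φ₁/2)] = +0.1695
Δλ = +1.4818 rad (taken the short way round)
course = atan2(Δλ, Δψ) = 83.47°

83.5°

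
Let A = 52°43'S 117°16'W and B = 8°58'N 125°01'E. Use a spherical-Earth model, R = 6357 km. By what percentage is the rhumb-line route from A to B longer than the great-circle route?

4.7%

Great circle: σ = 1.9848 rad → d_gc = Rσ = 12617.6 km
Rhumb: Δφ = +1.0766, Δλ = -2.0545, Δψ = +1.2438, q = Δφ/Δψ = 0.8656 → d_rh = R√(Δφ²+q²Δλ²) = 13215.1 km
Excess = (13215.1 − 12617.6) / 12617.6 = 597.5 / 12617.6 = 4.74% ≈ 4.7%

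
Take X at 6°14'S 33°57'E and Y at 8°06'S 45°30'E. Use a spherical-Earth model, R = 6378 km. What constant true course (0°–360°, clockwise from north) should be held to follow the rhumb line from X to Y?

Meridional parts: M(φ₁)=-0.1090, M(φ₂)=-0.1418 → ΔM = -0.0328;  Δλ = +0.2016 rad
tan C = Δλ / ΔM = -6.1389 → C = 99.25°

99.3°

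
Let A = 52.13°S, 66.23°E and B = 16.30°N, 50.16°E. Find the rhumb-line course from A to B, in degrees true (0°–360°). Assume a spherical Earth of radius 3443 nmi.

348.3°

Meridional parts: M(φ₁)=-1.0699, M(φ₂)=+0.2884 → ΔM = +1.3583;  Δλ = -0.2805 rad
tan C = Δλ / ΔM = -0.2065 → C = 348.33°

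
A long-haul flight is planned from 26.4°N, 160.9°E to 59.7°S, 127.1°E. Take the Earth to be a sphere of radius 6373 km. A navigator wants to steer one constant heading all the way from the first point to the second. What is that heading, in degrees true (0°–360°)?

198.3°

Δψ = ln[tan(π/4+φ₂/2)/tan(π/4+φ₁/2)] = -1.7845
Δλ = -0.5899 rad (taken the short way round)
course = atan2(Δλ, Δψ) = 198.29°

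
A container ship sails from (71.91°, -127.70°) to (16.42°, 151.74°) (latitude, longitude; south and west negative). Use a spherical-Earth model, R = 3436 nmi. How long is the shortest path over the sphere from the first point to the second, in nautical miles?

Haversine: a = sin²(Δφ/2)+cos φ₁ cos φ₂ sin²(Δλ/2) = 0.34122;  σ = 2·atan2(√a,√(1−a))
σ = 71.485° → d = Rσ = 3436·1.24765 = 4287 nmi

4287 nmi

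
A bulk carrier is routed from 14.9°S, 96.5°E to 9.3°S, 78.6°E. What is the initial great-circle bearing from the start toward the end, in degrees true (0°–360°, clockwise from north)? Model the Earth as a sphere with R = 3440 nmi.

285.7°

N = sin Δλ·cos φ₂ = -0.3033;  D = cos φ₁ sin φ₂ − sin φ₁ cos φ₂ cos Δλ = +0.0853
initial course = atan2(N, D) = 285.71°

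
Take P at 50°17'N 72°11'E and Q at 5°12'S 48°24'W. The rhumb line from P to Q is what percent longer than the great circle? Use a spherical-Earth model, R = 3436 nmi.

5.1%

Great circle: σ = 1.9752 rad → d_gc = Rσ = 6786.9 nmi
Rhumb: Δφ = -0.9684, Δλ = -2.1046, Δψ = -1.1093, q = Δφ/Δψ = 0.8730 → d_rh = R√(Δφ²+q²Δλ²) = 7135.9 nmi
Excess = (7135.9 − 6786.9) / 6786.9 = 349.0 / 6786.9 = 5.14% ≈ 5.1%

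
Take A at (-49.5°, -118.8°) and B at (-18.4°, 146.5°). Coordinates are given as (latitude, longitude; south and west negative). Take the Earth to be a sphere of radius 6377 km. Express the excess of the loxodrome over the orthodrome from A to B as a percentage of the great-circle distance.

4.6%

Great circle: σ = 1.3801 rad → d_gc = Rσ = 8801.0 km
Rhumb: Δφ = +0.5428, Δλ = -1.6528, Δψ = +0.6704, q = Δφ/Δψ = 0.8097 → d_rh = R√(Δφ²+q²Δλ²) = 9209.5 km
Excess = (9209.5 − 8801.0) / 8801.0 = 408.5 / 8801.0 = 4.64% ≈ 4.6%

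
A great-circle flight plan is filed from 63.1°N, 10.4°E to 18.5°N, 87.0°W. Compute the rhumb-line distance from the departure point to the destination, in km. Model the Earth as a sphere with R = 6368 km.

Rhumb course C = atan2(Δλ, Δψ) with Δψ = ln[tan(π/4+φ₂/2)/tan(π/4+φ₁/2)] = -1.1020, Δλ = -1.7000 → C = 237.05°
d = R·|Δφ| / |cos C| = 6368·0.77842 / 0.54396 = 9113 km

9113 km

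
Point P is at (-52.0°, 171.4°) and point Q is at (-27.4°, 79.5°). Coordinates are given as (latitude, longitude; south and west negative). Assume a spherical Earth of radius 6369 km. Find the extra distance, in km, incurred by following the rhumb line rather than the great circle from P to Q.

420 km

Great circle: cos σ = sin φ₁ sin φ₂ + cos φ₁ cos φ₂ cos Δλ,  σ = 1.2191 rad → d_gc = 7764.3 km
Rhumb line: Δψ = +0.5686, q = Δφ/Δψ = 0.7551, d_rh = R√(Δφ²+q²Δλ²) = 8184.2 km
Excess = 8184.2 − 7764.3 = 419.9 ≈ 420 km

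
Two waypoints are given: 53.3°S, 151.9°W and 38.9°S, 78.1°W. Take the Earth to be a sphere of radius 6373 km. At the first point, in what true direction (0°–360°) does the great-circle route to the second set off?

105.1°

N = sin Δλ·cos φ₂ = +0.7473;  D = cos φ₁ sin φ₂ − sin φ₁ cos φ₂ cos Δλ = -0.2012
initial course = atan2(N, D) = 105.07°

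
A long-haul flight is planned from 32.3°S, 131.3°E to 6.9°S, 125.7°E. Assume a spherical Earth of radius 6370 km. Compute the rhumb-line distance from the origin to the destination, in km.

Δψ = ln[tan(π/4+φ₂/2)/tan(π/4+φ₁/2)] = +0.4755;  Δφ = +0.4433 rad,  Δλ = -0.0977 rad
q = Δφ/Δψ = 0.9323
d = R·√(Δφ² + q²Δλ²) = 6370·0.45258 = 2883 km

2883 km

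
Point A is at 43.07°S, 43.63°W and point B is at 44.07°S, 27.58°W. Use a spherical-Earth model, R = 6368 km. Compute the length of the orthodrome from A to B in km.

cos σ = sin φ₁ sin φ₂ + cos φ₁ cos φ₂ cos Δλ
      = sin(-43.07°)sin(-44.07°) + cos(-43.07°)cos(-44.07°)cos(16.05°) = 0.9794
σ = 11.653° → d = Rσ = 6368·0.20338 = 1295 km

1295 km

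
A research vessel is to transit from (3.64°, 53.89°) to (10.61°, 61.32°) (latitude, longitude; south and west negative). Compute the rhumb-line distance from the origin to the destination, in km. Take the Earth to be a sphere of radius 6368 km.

Rhumb course C = atan2(Δλ, Δψ) with Δψ = ln[tan(π/4+φ₂/2)/tan(π/4+φ₁/2)] = +0.1227, Δλ = +0.1297 → C = 46.59°
d = R·|Δφ| / |cos C| = 6368·0.12165 / 0.68722 = 1127 km

1127 km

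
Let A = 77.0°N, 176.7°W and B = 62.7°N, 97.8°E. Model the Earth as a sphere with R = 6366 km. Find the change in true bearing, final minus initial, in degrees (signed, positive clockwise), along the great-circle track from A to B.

-82.3°

At departure: θ₁ = atan2(sin Δλ cos φ₂, cos φ₁ sin φ₂ − sin φ₁ cos φ₂ cos Δλ) = 289.82°
At arrival: θ₂ = atan2(sin Δλ cos φ₁, −cos φ₂ sin φ₁ + sin φ₂ cos φ₁ cos Δλ) = 207.48°
Δθ = θ₂ − θ₁ = -82.3°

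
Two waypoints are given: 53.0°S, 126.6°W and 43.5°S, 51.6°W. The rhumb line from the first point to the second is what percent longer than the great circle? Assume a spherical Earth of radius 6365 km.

4.4%

Great circle: σ = 0.8463 rad → d_gc = Rσ = 5386.9 km
Rhumb: Δφ = +0.1658, Δλ = +1.3090, Δψ = +0.2500, q = Δφ/Δψ = 0.6632 → d_rh = R√(Δφ²+q²Δλ²) = 5625.5 km
Excess = (5625.5 − 5386.9) / 5386.9 = 238.6 / 5386.9 = 4.43% ≈ 4.4%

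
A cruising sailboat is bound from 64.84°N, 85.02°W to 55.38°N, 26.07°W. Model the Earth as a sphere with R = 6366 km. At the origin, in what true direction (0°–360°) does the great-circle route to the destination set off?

80.1°

θ = atan2( sin Δλ·cos φ₂ ,  cos φ₁ sin φ₂ − sin φ₁ cos φ₂ cos Δλ )
  = atan2(+0.4867, +0.0846) = 80.14°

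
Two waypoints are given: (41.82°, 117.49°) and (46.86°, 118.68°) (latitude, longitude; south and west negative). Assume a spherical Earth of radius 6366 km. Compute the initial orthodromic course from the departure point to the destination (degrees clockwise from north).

θ = atan2( sin Δλ·cos φ₂ ,  cos φ₁ sin φ₂ − sin φ₁ cos φ₂ cos Δλ )
  = atan2(+0.0142, +0.0879) = 9.17°

9.2°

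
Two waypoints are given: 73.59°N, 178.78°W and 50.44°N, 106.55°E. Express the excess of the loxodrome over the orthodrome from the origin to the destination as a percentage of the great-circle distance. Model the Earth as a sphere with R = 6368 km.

Great circle: σ = 0.6647 rad → d_gc = Rσ = 4232.6 km
Rhumb: Δφ = -0.4040, Δλ = -1.3032, Δψ = -0.9139, q = Δφ/Δψ = 0.4421 → d_rh = R√(Δφ²+q²Δλ²) = 4481.2 km
Excess = (4481.2 − 4232.6) / 4232.6 = 248.6 / 4232.6 = 5.87% ≈ 5.9%

5.9%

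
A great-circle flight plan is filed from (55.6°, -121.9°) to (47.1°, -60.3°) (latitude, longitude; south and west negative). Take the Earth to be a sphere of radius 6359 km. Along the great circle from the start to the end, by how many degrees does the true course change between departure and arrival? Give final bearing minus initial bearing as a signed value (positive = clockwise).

At departure: θ₁ = atan2(sin Δλ cos φ₂, cos φ₁ sin φ₂ − sin φ₁ cos φ₂ cos Δλ) = 76.23°
At arrival: θ₂ = atan2(sin Δλ cos φ₁, −cos φ₂ sin φ₁ + sin φ₂ cos φ₁ cos Δλ) = 126.28°
Δθ = θ₂ − θ₁ = +50.0°

+50.0°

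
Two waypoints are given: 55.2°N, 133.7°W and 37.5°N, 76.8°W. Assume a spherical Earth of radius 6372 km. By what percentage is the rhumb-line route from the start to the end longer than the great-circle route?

2.3%

Great circle: σ = 0.7270 rad → d_gc = Rσ = 4632.7 km
Rhumb: Δφ = -0.3089, Δλ = +0.9931, Δψ = -0.4534, q = Δφ/Δψ = 0.6814 → d_rh = R√(Δφ²+q²Δλ²) = 4739.8 km
Excess = (4739.8 − 4632.7) / 4632.7 = 107.1 / 4632.7 = 2.31% ≈ 2.3%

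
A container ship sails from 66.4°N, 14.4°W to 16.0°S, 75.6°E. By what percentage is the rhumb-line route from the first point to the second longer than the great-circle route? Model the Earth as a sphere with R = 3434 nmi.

Great circle: σ = 1.8261 rad → d_gc = Rσ = 6271.0 nmi
Rhumb: Δφ = -1.4382, Δλ = +1.5708, Δψ = -1.8488, q = Δφ/Δψ = 0.7779 → d_rh = R√(Δφ²+q²Δλ²) = 6480.4 nmi
Excess = (6480.4 − 6271.0) / 6271.0 = 209.4 / 6271.0 = 3.34% ≈ 3.3%

3.3%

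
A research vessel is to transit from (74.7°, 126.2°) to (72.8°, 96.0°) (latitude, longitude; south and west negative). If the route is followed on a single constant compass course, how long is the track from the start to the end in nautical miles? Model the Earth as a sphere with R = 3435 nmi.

Rhumb course C = atan2(Δλ, Δψ) with Δψ = ln[tan(π/4+φ₂/2)/tan(π/4+φ₁/2)] = -0.1186, Δλ = -0.5271 → C = 257.32°
d = R·|Δφ| / |cos C| = 3435·0.03316 / 0.21959 = 519 nmi

519 nmi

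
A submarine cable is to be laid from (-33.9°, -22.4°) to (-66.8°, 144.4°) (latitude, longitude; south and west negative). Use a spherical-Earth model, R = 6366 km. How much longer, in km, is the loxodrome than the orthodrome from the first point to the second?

Great circle: cos σ = sin φ₁ sin φ₂ + cos φ₁ cos φ₂ cos Δλ,  σ = 1.3752 rad → d_gc = 8754.8 km
Rhumb line: Δψ = -0.9539, q = Δφ/Δψ = 0.6020, d_rh = R√(Δφ²+q²Δλ²) = 11740.0 km
Excess = 11740.0 − 8754.8 = 2985.2 ≈ 2985 km

2985 km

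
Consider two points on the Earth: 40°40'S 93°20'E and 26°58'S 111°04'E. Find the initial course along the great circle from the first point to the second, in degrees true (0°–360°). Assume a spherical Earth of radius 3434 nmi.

52.4°

N = sin Δλ·cos φ₂ = +0.2715;  D = cos φ₁ sin φ₂ − sin φ₁ cos φ₂ cos Δλ = +0.2092
initial course = atan2(N, D) = 52.38°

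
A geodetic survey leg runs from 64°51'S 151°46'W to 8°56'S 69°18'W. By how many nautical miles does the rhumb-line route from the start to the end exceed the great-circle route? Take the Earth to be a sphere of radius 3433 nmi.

193 nmi

Great circle: cos σ = sin φ₁ sin φ₂ + cos φ₁ cos φ₂ cos Δλ,  σ = 1.3739 rad → d_gc = 4716.7 nmi
Rhumb line: Δψ = +1.3437, q = Δφ/Δψ = 0.7263, d_rh = R√(Δφ²+q²Δλ²) = 4909.6 nmi
Excess = 4909.6 − 4716.7 = 192.9 ≈ 193 nmi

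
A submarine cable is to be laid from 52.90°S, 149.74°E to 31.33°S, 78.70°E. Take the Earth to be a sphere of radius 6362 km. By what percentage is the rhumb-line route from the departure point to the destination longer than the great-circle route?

3.3%

Great circle: σ = 0.9495 rad → d_gc = Rσ = 6040.4 km
Rhumb: Δφ = +0.3765, Δλ = -1.2399, Δψ = +0.5156, q = Δφ/Δψ = 0.7301 → d_rh = R√(Δφ²+q²Δλ²) = 6237.3 km
Excess = (6237.3 − 6040.4) / 6040.4 = 196.9 / 6040.4 = 3.26% ≈ 3.3%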